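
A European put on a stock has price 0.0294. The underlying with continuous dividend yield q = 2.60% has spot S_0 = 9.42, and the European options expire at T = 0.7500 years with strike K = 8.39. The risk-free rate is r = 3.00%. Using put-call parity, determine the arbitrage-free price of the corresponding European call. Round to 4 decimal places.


Put-call parity: C - P = S_0 * exp(-qT) - K * exp(-rT).
S_0 * exp(-qT) = 9.4200 * 0.98068890 = 9.23808939
K * exp(-rT) = 8.3900 * 0.97775124 = 8.20333288
C = P + S*exp(-qT) - K*exp(-rT)
C = 0.0294 + 9.23808939 - 8.20333288 = 1.0642

Answer: Call price = 1.0642


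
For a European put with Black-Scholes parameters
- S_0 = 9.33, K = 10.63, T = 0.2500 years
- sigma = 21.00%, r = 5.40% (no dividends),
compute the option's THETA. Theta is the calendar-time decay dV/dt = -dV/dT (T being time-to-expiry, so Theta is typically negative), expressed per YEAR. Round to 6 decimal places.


d1 = -1.0612635952; d2 = -1.1662635952
phi(d1) = 0.2271649798; exp(-qT) = 1.0000000000; exp(-rT) = 0.9865907163
Theta = -S*exp(-qT)*phi(d1)*sigma/(2*sqrt(T)) + r*K*exp(-rT)*N(-d2) - q*S*exp(-qT)*N(-d1)
N(-d1) = 0.8557149374; N(-d2) = 0.8782460564; sqrt(T) = 0.5000000000
Term 1 = -9.3300 * 1.0000000000 * 0.2271649798 * 0.2100 / (2 * 0.5000000000) = -0.4450843449
Term 2 = 0.0540 * 10.6300 * 0.9865907163 * 0.8782460564 = 0.4973707684
Term 3 = 0 (no dividend yield, q = 0)
Theta = -0.4450843449 + (0.4973707684) + (0.0000000000) = 0.052286

Answer: Theta = 0.052286


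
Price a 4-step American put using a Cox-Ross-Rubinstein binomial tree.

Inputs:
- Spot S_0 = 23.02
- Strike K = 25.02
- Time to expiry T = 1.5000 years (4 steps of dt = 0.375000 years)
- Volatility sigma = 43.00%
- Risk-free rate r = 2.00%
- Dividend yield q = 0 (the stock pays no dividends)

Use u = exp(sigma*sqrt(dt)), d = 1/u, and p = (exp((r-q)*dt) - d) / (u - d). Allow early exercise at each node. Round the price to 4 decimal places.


dt = T/N = 0.375000
u = exp(sigma*sqrt(dt)) = 1.301243; d = 1/u = 0.768496
p = (exp((r-q)*dt) - d) / (u - d) = 0.448679
Discount per step: exp(-r*dt) = 0.992528
Stock lattice S(k, i) with i counting down-moves:
  k=0: S(0,0) = 23.0200
  k=1: S(1,0) = 29.9546; S(1,1) = 17.6908
  k=2: S(2,0) = 38.9782; S(2,1) = 23.0200; S(2,2) = 13.5953
  k=3: S(3,0) = 50.7202; S(3,1) = 29.9546; S(3,2) = 17.6908; S(3,3) = 10.4479
  k=4: S(4,0) = 65.9993; S(4,1) = 38.9782; S(4,2) = 23.0200; S(4,3) = 13.5953; S(4,4) = 8.0292
Terminal payoffs V(N, i) = max(K - S_T, 0):
  V(4,0) = 0.000000; V(4,1) = 0.000000; V(4,2) = 2.000000; V(4,3) = 11.424714; V(4,4) = 16.990817
Backward induction: V(k, i) = exp(-r*dt) * [p * V(k+1, i) + (1-p) * V(k+1, i+1)]; then take max(V_cont, immediate exercise) for American.
  V(3,0) = exp(-r*dt) * [p*0.000000 + (1-p)*0.000000] = 0.000000; exercise = 0.000000; V(3,0) = max -> 0.000000
  V(3,1) = exp(-r*dt) * [p*0.000000 + (1-p)*2.000000] = 1.094404; exercise = 0.000000; V(3,1) = max -> 1.094404
  V(3,2) = exp(-r*dt) * [p*2.000000 + (1-p)*11.424714] = 7.142278; exercise = 7.329226; V(3,2) = max -> 7.329226
  V(3,3) = exp(-r*dt) * [p*11.424714 + (1-p)*16.990817] = 14.385131; exercise = 14.572080; V(3,3) = max -> 14.572080
  V(2,0) = exp(-r*dt) * [p*0.000000 + (1-p)*1.094404] = 0.598860; exercise = 0.000000; V(2,0) = max -> 0.598860
  V(2,1) = exp(-r*dt) * [p*1.094404 + (1-p)*7.329226] = 4.497933; exercise = 2.000000; V(2,1) = max -> 4.497933
  V(2,2) = exp(-r*dt) * [p*7.329226 + (1-p)*14.572080] = 11.237766; exercise = 11.424714; V(2,2) = max -> 11.424714
  V(1,0) = exp(-r*dt) * [p*0.598860 + (1-p)*4.497933] = 2.727966; exercise = 0.000000; V(1,0) = max -> 2.727966
  V(1,1) = exp(-r*dt) * [p*4.497933 + (1-p)*11.424714] = 8.254673; exercise = 7.329226; V(1,1) = max -> 8.254673
  V(0,0) = exp(-r*dt) * [p*2.727966 + (1-p)*8.254673] = 5.731808; exercise = 2.000000; V(0,0) = max -> 5.731808

Answer: Price = V(0,0) = 5.7318


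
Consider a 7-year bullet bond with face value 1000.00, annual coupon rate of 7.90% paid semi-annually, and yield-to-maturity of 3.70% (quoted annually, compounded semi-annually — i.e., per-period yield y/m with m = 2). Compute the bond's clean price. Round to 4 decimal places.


Answer: Price = 1256.9358

Derivation:
Coupon per period c = face * coupon_rate / m = 39.500000
Periods per year m = 2; per-period yield y/m = 0.018500
Number of cashflows N = 14
Cashflows (t years, CF_t, discount factor 1/(1+y/m)^(m*t), PV):
  t = 0.5000: CF_t = 39.500000, DF = 0.981836, PV = 38.782523
  t = 1.0000: CF_t = 39.500000, DF = 0.964002, PV = 38.078079
  t = 1.5000: CF_t = 39.500000, DF = 0.946492, PV = 37.386430
  t = 2.0000: CF_t = 39.500000, DF = 0.929300, PV = 36.707344
  t = 2.5000: CF_t = 39.500000, DF = 0.912420, PV = 36.040593
  t = 3.0000: CF_t = 39.500000, DF = 0.895847, PV = 35.385953
  t = 3.5000: CF_t = 39.500000, DF = 0.879575, PV = 34.743204
  t = 4.0000: CF_t = 39.500000, DF = 0.863598, PV = 34.112129
  t = 4.5000: CF_t = 39.500000, DF = 0.847912, PV = 33.492518
  t = 5.0000: CF_t = 39.500000, DF = 0.832510, PV = 32.884161
  t = 5.5000: CF_t = 39.500000, DF = 0.817389, PV = 32.286854
  t = 6.0000: CF_t = 39.500000, DF = 0.802542, PV = 31.700397
  t = 6.5000: CF_t = 39.500000, DF = 0.787964, PV = 31.124592
  t = 7.0000: CF_t = 1039.500000, DF = 0.773652, PV = 804.211033
Price P = sum_t PV_t = 1256.935809


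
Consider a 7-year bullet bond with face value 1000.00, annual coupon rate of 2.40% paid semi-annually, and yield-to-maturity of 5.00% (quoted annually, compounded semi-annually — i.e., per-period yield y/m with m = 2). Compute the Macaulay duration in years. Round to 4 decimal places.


Answer: Macaulay duration = 6.4292 years

Derivation:
Coupon per period c = face * coupon_rate / m = 12.000000
Periods per year m = 2; per-period yield y/m = 0.025000
Number of cashflows N = 14
Cashflows (t years, CF_t, discount factor 1/(1+y/m)^(m*t), PV):
  t = 0.5000: CF_t = 12.000000, DF = 0.975610, PV = 11.707317
  t = 1.0000: CF_t = 12.000000, DF = 0.951814, PV = 11.421773
  t = 1.5000: CF_t = 12.000000, DF = 0.928599, PV = 11.143193
  t = 2.0000: CF_t = 12.000000, DF = 0.905951, PV = 10.871408
  t = 2.5000: CF_t = 12.000000, DF = 0.883854, PV = 10.606251
  t = 3.0000: CF_t = 12.000000, DF = 0.862297, PV = 10.347562
  t = 3.5000: CF_t = 12.000000, DF = 0.841265, PV = 10.095183
  t = 4.0000: CF_t = 12.000000, DF = 0.820747, PV = 9.848959
  t = 4.5000: CF_t = 12.000000, DF = 0.800728, PV = 9.608740
  t = 5.0000: CF_t = 12.000000, DF = 0.781198, PV = 9.374381
  t = 5.5000: CF_t = 12.000000, DF = 0.762145, PV = 9.145737
  t = 6.0000: CF_t = 12.000000, DF = 0.743556, PV = 8.922671
  t = 6.5000: CF_t = 12.000000, DF = 0.725420, PV = 8.705045
  t = 7.0000: CF_t = 1012.000000, DF = 0.707727, PV = 716.219922
Price P = sum_t PV_t = 848.018142
Macaulay numerator sum_t t * PV_t:
  t * PV_t at t = 0.5000: 5.853659
  t * PV_t at t = 1.0000: 11.421773
  t * PV_t at t = 1.5000: 16.714789
  t * PV_t at t = 2.0000: 21.742815
  t * PV_t at t = 2.5000: 26.515629
  t * PV_t at t = 3.0000: 31.042687
  t * PV_t at t = 3.5000: 35.333140
  t * PV_t at t = 4.0000: 39.395835
  t * PV_t at t = 4.5000: 43.239332
  t * PV_t at t = 5.0000: 46.871904
  t * PV_t at t = 5.5000: 50.301556
  t * PV_t at t = 6.0000: 53.536024
  t * PV_t at t = 6.5000: 56.582789
  t * PV_t at t = 7.0000: 5013.539455
Macaulay duration D = (sum_t t * PV_t) / P = 5452.091386 / 848.018142 = 6.429216


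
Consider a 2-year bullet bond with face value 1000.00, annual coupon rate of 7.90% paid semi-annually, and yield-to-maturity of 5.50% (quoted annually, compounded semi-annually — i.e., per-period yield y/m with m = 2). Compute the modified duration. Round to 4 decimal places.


Answer: Modified duration = 1.8410

Derivation:
Coupon per period c = face * coupon_rate / m = 39.500000
Periods per year m = 2; per-period yield y/m = 0.027500
Number of cashflows N = 4
Cashflows (t years, CF_t, discount factor 1/(1+y/m)^(m*t), PV):
  t = 0.5000: CF_t = 39.500000, DF = 0.973236, PV = 38.442822
  t = 1.0000: CF_t = 39.500000, DF = 0.947188, PV = 37.413939
  t = 1.5000: CF_t = 39.500000, DF = 0.921838, PV = 36.412593
  t = 2.0000: CF_t = 1039.500000, DF = 0.897166, PV = 932.603780
Price P = sum_t PV_t = 1044.873134
First compute Macaulay numerator sum_t t * PV_t:
  t * PV_t at t = 0.5000: 19.221411
  t * PV_t at t = 1.0000: 37.413939
  t * PV_t at t = 1.5000: 54.618889
  t * PV_t at t = 2.0000: 1865.207560
Macaulay duration D = 1976.461800 / 1044.873134 = 1.891581
Modified duration = D / (1 + y/m) = 1.891581 / (1 + 0.027500) = 1.840954


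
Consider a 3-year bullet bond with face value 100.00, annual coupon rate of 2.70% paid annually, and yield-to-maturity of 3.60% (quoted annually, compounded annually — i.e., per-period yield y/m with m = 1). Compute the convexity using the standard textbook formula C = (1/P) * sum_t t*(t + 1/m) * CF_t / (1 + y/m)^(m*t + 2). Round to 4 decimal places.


Answer: Convexity = 10.7872

Derivation:
Coupon per period c = face * coupon_rate / m = 2.700000
Periods per year m = 1; per-period yield y/m = 0.036000
Number of cashflows N = 3
Cashflows (t years, CF_t, discount factor 1/(1+y/m)^(m*t), PV):
  t = 1.0000: CF_t = 2.700000, DF = 0.965251, PV = 2.606178
  t = 2.0000: CF_t = 2.700000, DF = 0.931709, PV = 2.515615
  t = 3.0000: CF_t = 102.700000, DF = 0.899333, PV = 92.361543
Price P = sum_t PV_t = 97.483336
Convexity numerator sum_t t*(t + 1/m) * CF_t / (1+y/m)^(m*t + 2):
  t = 1.0000: term = 4.856400
  t = 2.0000: term = 14.062936
  t = 3.0000: term = 1032.649437
Convexity = (1/P) * sum = 1051.568773 / 97.483336 = 10.787164


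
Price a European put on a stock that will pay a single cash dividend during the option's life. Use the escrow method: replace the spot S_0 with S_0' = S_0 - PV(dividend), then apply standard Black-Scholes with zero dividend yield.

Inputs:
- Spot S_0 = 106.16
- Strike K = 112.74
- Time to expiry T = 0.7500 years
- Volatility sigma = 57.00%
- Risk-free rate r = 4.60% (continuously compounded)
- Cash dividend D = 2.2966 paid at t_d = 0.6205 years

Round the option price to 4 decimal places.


PV(D) = D * exp(-r * t_d) = 2.2966 * 0.97186050 = 2.23197483
S_0' = S_0 - PV(D) = 106.1600 - 2.23197483 = 103.92802517
d1 = (ln(S_0'/K) + (r + sigma^2/2)*T) / (sigma*sqrt(T)) = 0.15183666
d2 = d1 - sigma*sqrt(T) = -0.34179782
exp(-rT) = 0.96608834
N(-d1) = 0.43965788; N(-d2) = 0.63374847
P = K * exp(-rT) * N(-d2) - S_0' * N(-d1) = 112.7400 * 0.96608834 * 0.63374847 - 103.92802517 * 0.43965788 = 23.3331

Answer: Price = 23.3331


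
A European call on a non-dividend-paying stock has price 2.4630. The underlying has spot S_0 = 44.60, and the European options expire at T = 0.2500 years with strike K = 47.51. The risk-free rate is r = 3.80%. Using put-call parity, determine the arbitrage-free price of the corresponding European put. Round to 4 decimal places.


Answer: Put price = 4.9238

Derivation:
Put-call parity: C - P = S_0 * exp(-qT) - K * exp(-rT).
S_0 * exp(-qT) = 44.6000 * 1.00000000 = 44.60000000
K * exp(-rT) = 47.5100 * 0.99054498 = 47.06079212
P = C - S*exp(-qT) + K*exp(-rT)
P = 2.4630 - 44.60000000 + 47.06079212 = 4.9238


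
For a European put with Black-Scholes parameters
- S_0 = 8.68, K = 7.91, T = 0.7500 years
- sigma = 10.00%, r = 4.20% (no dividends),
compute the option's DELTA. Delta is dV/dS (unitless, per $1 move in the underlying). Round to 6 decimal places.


Answer: Delta = -0.069480

Derivation:
d1 = 1.4796765353; d2 = 1.3930739949
phi(d1) = 0.1334991914; exp(-qT) = 1.0000000000; exp(-rT) = 0.9689909565
N(-d1) = 0.0694797953
Delta = -exp(-qT) * N(-d1) = -1.0000000000 * 0.0694797953 = -0.069480


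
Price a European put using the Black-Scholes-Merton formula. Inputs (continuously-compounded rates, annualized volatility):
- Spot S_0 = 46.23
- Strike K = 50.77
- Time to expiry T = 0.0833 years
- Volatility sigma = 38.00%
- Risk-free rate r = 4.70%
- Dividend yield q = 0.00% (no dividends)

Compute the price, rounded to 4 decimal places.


Answer: Price = 4.9581

Derivation:
d1 = (ln(S/K) + (r - q + 0.5*sigma^2) * T) / (sigma * sqrt(T)) = -0.76359817
d2 = d1 - sigma * sqrt(T) = -0.87327278
exp(-rT) = 0.99609255; exp(-qT) = 1.00000000
P = K * exp(-rT) * N(-d2) - S_0 * exp(-qT) * N(-d1)
N(-d1) = 0.77744663; N(-d2) = 0.80874279
P = 50.7700 * 0.99609255 * 0.80874279 - 46.2300 * 1.00000000 * 0.77744663 = 4.9581


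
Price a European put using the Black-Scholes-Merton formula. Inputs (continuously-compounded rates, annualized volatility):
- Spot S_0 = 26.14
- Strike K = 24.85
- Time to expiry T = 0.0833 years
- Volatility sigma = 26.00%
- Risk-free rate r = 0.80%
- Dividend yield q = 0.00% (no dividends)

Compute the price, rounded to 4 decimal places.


d1 = (ln(S/K) + (r - q + 0.5*sigma^2) * T) / (sigma * sqrt(T)) = 0.72082248
d2 = d1 - sigma * sqrt(T) = 0.64578196
exp(-rT) = 0.99933382; exp(-qT) = 1.00000000
P = K * exp(-rT) * N(-d2) - S_0 * exp(-qT) * N(-d1)
N(-d1) = 0.23550937; N(-d2) = 0.25921029
P = 24.8500 * 0.99933382 * 0.25921029 - 26.1400 * 1.00000000 * 0.23550937 = 0.2809

Answer: Price = 0.2809


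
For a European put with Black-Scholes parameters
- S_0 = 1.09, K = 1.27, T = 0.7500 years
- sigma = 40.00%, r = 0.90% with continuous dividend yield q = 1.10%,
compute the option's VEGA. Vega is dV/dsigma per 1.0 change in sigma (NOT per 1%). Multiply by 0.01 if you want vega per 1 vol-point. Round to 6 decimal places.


Answer: Vega = 0.359898

Derivation:
d1 = -0.2723338248; d2 = -0.6187439863
phi(d1) = 0.3844193022; exp(-qT) = 0.9917839379; exp(-rT) = 0.9932727301
Vega = S * exp(-qT) * phi(d1) * sqrt(T) = 1.0900 * 0.9917839379 * 0.3844193022 * 0.8660254038 = 0.359898


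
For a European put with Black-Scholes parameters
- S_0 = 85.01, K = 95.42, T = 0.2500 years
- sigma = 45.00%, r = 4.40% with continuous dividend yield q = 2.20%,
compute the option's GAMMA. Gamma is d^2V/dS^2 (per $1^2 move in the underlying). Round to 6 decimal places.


d1 = -0.3764746820; d2 = -0.6014746820
phi(d1) = 0.3716491086; exp(-qT) = 0.9945150973; exp(-rT) = 0.9890602788
Gamma = exp(-qT) * phi(d1) / (S * sigma * sqrt(T)) = 0.9945150973 * 0.3716491086 / (85.0100 * 0.4500 * 0.5000000000) = 0.019324

Answer: Gamma = 0.019324


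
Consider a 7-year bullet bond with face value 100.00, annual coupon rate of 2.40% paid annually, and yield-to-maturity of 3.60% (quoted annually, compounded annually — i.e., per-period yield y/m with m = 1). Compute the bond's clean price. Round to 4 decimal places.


Answer: Price = 92.6899

Derivation:
Coupon per period c = face * coupon_rate / m = 2.400000
Periods per year m = 1; per-period yield y/m = 0.036000
Number of cashflows N = 7
Cashflows (t years, CF_t, discount factor 1/(1+y/m)^(m*t), PV):
  t = 1.0000: CF_t = 2.400000, DF = 0.965251, PV = 2.316602
  t = 2.0000: CF_t = 2.400000, DF = 0.931709, PV = 2.236103
  t = 3.0000: CF_t = 2.400000, DF = 0.899333, PV = 2.158400
  t = 4.0000: CF_t = 2.400000, DF = 0.868082, PV = 2.083398
  t = 5.0000: CF_t = 2.400000, DF = 0.837917, PV = 2.011002
  t = 6.0000: CF_t = 2.400000, DF = 0.808801, PV = 1.941121
  t = 7.0000: CF_t = 102.400000, DF = 0.780696, PV = 79.943226
Price P = sum_t PV_t = 92.689852


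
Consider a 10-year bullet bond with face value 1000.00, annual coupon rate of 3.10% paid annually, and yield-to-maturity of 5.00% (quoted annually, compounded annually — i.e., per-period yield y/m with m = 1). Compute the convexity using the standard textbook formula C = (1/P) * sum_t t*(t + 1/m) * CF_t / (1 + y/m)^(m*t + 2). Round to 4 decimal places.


Answer: Convexity = 81.7713

Derivation:
Coupon per period c = face * coupon_rate / m = 31.000000
Periods per year m = 1; per-period yield y/m = 0.050000
Number of cashflows N = 10
Cashflows (t years, CF_t, discount factor 1/(1+y/m)^(m*t), PV):
  t = 1.0000: CF_t = 31.000000, DF = 0.952381, PV = 29.523810
  t = 2.0000: CF_t = 31.000000, DF = 0.907029, PV = 28.117914
  t = 3.0000: CF_t = 31.000000, DF = 0.863838, PV = 26.778966
  t = 4.0000: CF_t = 31.000000, DF = 0.822702, PV = 25.503777
  t = 5.0000: CF_t = 31.000000, DF = 0.783526, PV = 24.289311
  t = 6.0000: CF_t = 31.000000, DF = 0.746215, PV = 23.132677
  t = 7.0000: CF_t = 31.000000, DF = 0.710681, PV = 22.031121
  t = 8.0000: CF_t = 31.000000, DF = 0.676839, PV = 20.982020
  t = 9.0000: CF_t = 31.000000, DF = 0.644609, PV = 19.982876
  t = 10.0000: CF_t = 1031.000000, DF = 0.613913, PV = 632.944564
Price P = sum_t PV_t = 853.287036
Convexity numerator sum_t t*(t + 1/m) * CF_t / (1+y/m)^(m*t + 2):
  t = 1.0000: term = 53.557931
  t = 2.0000: term = 153.022660
  t = 3.0000: term = 291.471734
  t = 4.0000: term = 462.653546
  t = 5.0000: term = 660.933637
  t = 6.0000: term = 881.244849
  t = 7.0000: term = 1119.041079
  t = 8.0000: term = 1370.254382
  t = 9.0000: term = 1631.255217
  t = 10.0000: term = 63150.931596
Convexity = (1/P) * sum = 69774.366630 / 853.287036 = 81.771272


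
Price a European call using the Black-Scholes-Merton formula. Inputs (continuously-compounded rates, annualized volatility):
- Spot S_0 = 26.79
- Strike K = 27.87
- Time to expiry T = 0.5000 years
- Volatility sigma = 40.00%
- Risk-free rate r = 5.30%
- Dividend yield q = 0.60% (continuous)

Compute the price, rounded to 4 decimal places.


d1 = (ln(S/K) + (r - q + 0.5*sigma^2) * T) / (sigma * sqrt(T)) = 0.08477447
d2 = d1 - sigma * sqrt(T) = -0.19806824
exp(-rT) = 0.97384804; exp(-qT) = 0.99700450
C = S_0 * exp(-qT) * N(d1) - K * exp(-rT) * N(d2)
N(d1) = 0.53377966; N(d2) = 0.42149584
C = 26.7900 * 0.99700450 * 0.53377966 - 27.8700 * 0.97384804 * 0.42149584 = 2.8172

Answer: Price = 2.8172


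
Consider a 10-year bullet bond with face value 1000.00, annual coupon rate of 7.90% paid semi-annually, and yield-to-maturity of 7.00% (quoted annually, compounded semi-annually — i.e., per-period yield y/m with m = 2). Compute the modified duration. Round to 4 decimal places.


Answer: Modified duration = 6.9510

Derivation:
Coupon per period c = face * coupon_rate / m = 39.500000
Periods per year m = 2; per-period yield y/m = 0.035000
Number of cashflows N = 20
Cashflows (t years, CF_t, discount factor 1/(1+y/m)^(m*t), PV):
  t = 0.5000: CF_t = 39.500000, DF = 0.966184, PV = 38.164251
  t = 1.0000: CF_t = 39.500000, DF = 0.933511, PV = 36.873673
  t = 1.5000: CF_t = 39.500000, DF = 0.901943, PV = 35.626737
  t = 2.0000: CF_t = 39.500000, DF = 0.871442, PV = 34.421968
  t = 2.5000: CF_t = 39.500000, DF = 0.841973, PV = 33.257940
  t = 3.0000: CF_t = 39.500000, DF = 0.813501, PV = 32.133275
  t = 3.5000: CF_t = 39.500000, DF = 0.785991, PV = 31.046643
  t = 4.0000: CF_t = 39.500000, DF = 0.759412, PV = 29.996756
  t = 4.5000: CF_t = 39.500000, DF = 0.733731, PV = 28.982373
  t = 5.0000: CF_t = 39.500000, DF = 0.708919, PV = 28.002293
  t = 5.5000: CF_t = 39.500000, DF = 0.684946, PV = 27.055356
  t = 6.0000: CF_t = 39.500000, DF = 0.661783, PV = 26.140440
  t = 6.5000: CF_t = 39.500000, DF = 0.639404, PV = 25.256464
  t = 7.0000: CF_t = 39.500000, DF = 0.617782, PV = 24.402381
  t = 7.5000: CF_t = 39.500000, DF = 0.596891, PV = 23.577179
  t = 8.0000: CF_t = 39.500000, DF = 0.576706, PV = 22.779884
  t = 8.5000: CF_t = 39.500000, DF = 0.557204, PV = 22.009549
  t = 9.0000: CF_t = 39.500000, DF = 0.538361, PV = 21.265265
  t = 9.5000: CF_t = 39.500000, DF = 0.520156, PV = 20.546150
  t = 10.0000: CF_t = 1039.500000, DF = 0.502566, PV = 522.417237
Price P = sum_t PV_t = 1063.955815
First compute Macaulay numerator sum_t t * PV_t:
  t * PV_t at t = 0.5000: 19.082126
  t * PV_t at t = 1.0000: 36.873673
  t * PV_t at t = 1.5000: 53.440105
  t * PV_t at t = 2.0000: 68.843936
  t * PV_t at t = 2.5000: 83.144850
  t * PV_t at t = 3.0000: 96.399826
  t * PV_t at t = 3.5000: 108.663250
  t * PV_t at t = 4.0000: 119.987026
  t * PV_t at t = 4.5000: 130.420680
  t * PV_t at t = 5.0000: 140.011466
  t * PV_t at t = 5.5000: 148.804456
  t * PV_t at t = 6.0000: 156.842642
  t * PV_t at t = 6.5000: 164.167016
  t * PV_t at t = 7.0000: 170.816665
  t * PV_t at t = 7.5000: 176.828846
  t * PV_t at t = 8.0000: 182.239068
  t * PV_t at t = 8.5000: 187.081169
  t * PV_t at t = 9.0000: 191.387385
  t * PV_t at t = 9.5000: 195.188423
  t * PV_t at t = 10.0000: 5224.172369
Macaulay duration D = 7654.394977 / 1063.955815 = 7.194279
Modified duration = D / (1 + y/m) = 7.194279 / (1 + 0.035000) = 6.950994


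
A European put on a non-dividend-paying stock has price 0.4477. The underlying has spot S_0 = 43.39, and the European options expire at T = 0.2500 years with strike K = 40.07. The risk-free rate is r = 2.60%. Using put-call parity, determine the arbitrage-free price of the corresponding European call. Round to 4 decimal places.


Put-call parity: C - P = S_0 * exp(-qT) - K * exp(-rT).
S_0 * exp(-qT) = 43.3900 * 1.00000000 = 43.39000000
K * exp(-rT) = 40.0700 * 0.99352108 = 39.81038965
C = P + S*exp(-qT) - K*exp(-rT)
C = 0.4477 + 43.39000000 - 39.81038965 = 4.0273

Answer: Call price = 4.0273


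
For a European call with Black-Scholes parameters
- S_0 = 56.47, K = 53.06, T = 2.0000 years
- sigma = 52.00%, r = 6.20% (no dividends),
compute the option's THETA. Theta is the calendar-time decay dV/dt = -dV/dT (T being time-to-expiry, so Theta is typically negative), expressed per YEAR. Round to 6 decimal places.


Answer: Theta = -4.736123

Derivation:
d1 = 0.6210113292; d2 = -0.1143797232
phi(d1) = 0.3289774509; exp(-qT) = 1.0000000000; exp(-rT) = 0.8833798409
Theta = -S*exp(-qT)*phi(d1)*sigma/(2*sqrt(T)) - r*K*exp(-rT)*N(d2) + q*S*exp(-qT)*N(d1)
N(d1) = 0.7327039155; N(d2) = 0.4544683935; sqrt(T) = 1.4142135624
Term 1 = -56.4700 * 1.0000000000 * 0.3289774509 * 0.5200 / (2 * 1.4142135624) = -3.4154054649
Term 2 = -0.0620 * 53.0600 * 0.8833798409 * 0.4544683935 = -1.3207180233
Term 3 = 0 (no dividend yield, q = 0)
Theta = -3.4154054649 + (-1.3207180233) + (0.0000000000) = -4.736123


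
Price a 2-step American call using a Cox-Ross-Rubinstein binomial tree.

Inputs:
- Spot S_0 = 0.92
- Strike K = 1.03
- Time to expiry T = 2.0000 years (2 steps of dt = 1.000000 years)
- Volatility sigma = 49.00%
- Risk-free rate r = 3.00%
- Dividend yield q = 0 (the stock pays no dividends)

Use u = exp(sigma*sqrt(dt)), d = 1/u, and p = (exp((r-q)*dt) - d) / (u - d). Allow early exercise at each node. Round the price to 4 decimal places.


Answer: Price = V(0,0) = 0.2247

Derivation:
dt = T/N = 1.000000
u = exp(sigma*sqrt(dt)) = 1.632316; d = 1/u = 0.612626
p = (exp((r-q)*dt) - d) / (u - d) = 0.409760
Discount per step: exp(-r*dt) = 0.970446
Stock lattice S(k, i) with i counting down-moves:
  k=0: S(0,0) = 0.9200
  k=1: S(1,0) = 1.5017; S(1,1) = 0.5636
  k=2: S(2,0) = 2.4513; S(2,1) = 0.9200; S(2,2) = 0.3453
Terminal payoffs V(N, i) = max(S_T - K, 0):
  V(2,0) = 1.421300; V(2,1) = 0.000000; V(2,2) = 0.000000
Backward induction: V(k, i) = exp(-r*dt) * [p * V(k+1, i) + (1-p) * V(k+1, i+1)]; then take max(V_cont, immediate exercise) for American.
  V(1,0) = exp(-r*dt) * [p*1.421300 + (1-p)*0.000000] = 0.565180; exercise = 0.471731; V(1,0) = max -> 0.565180
  V(1,1) = exp(-r*dt) * [p*0.000000 + (1-p)*0.000000] = 0.000000; exercise = 0.000000; V(1,1) = max -> 0.000000
  V(0,0) = exp(-r*dt) * [p*0.565180 + (1-p)*0.000000] = 0.224744; exercise = 0.000000; V(0,0) = max -> 0.224744


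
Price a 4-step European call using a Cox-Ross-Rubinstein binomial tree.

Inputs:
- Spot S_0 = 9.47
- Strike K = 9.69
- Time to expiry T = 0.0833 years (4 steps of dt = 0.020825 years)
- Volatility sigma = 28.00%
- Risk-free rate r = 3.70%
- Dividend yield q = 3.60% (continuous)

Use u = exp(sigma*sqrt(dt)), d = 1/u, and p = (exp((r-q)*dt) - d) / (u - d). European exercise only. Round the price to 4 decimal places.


dt = T/N = 0.020825
u = exp(sigma*sqrt(dt)) = 1.041234; d = 1/u = 0.960399
p = (exp((r-q)*dt) - d) / (u - d) = 0.490157
Discount per step: exp(-r*dt) = 0.999230
Stock lattice S(k, i) with i counting down-moves:
  k=0: S(0,0) = 9.4700
  k=1: S(1,0) = 9.8605; S(1,1) = 9.0950
  k=2: S(2,0) = 10.2671; S(2,1) = 9.4700; S(2,2) = 8.7348
  k=3: S(3,0) = 10.6904; S(3,1) = 9.8605; S(3,2) = 9.0950; S(3,3) = 8.3889
  k=4: S(4,0) = 11.1312; S(4,1) = 10.2671; S(4,2) = 9.4700; S(4,3) = 8.7348; S(4,4) = 8.0567
Terminal payoffs V(N, i) = max(S_T - K, 0):
  V(4,0) = 1.441230; V(4,1) = 0.577071; V(4,2) = 0.000000; V(4,3) = 0.000000; V(4,4) = 0.000000
Backward induction: V(k, i) = exp(-r*dt) * [p * V(k+1, i) + (1-p) * V(k+1, i+1)].
  V(3,0) = exp(-r*dt) * [p*1.441230 + (1-p)*0.577071] = 0.999874
  V(3,1) = exp(-r*dt) * [p*0.577071 + (1-p)*0.000000] = 0.282638
  V(3,2) = exp(-r*dt) * [p*0.000000 + (1-p)*0.000000] = 0.000000
  V(3,3) = exp(-r*dt) * [p*0.000000 + (1-p)*0.000000] = 0.000000
  V(2,0) = exp(-r*dt) * [p*0.999874 + (1-p)*0.282638] = 0.633708
  V(2,1) = exp(-r*dt) * [p*0.282638 + (1-p)*0.000000] = 0.138430
  V(2,2) = exp(-r*dt) * [p*0.000000 + (1-p)*0.000000] = 0.000000
  V(1,0) = exp(-r*dt) * [p*0.633708 + (1-p)*0.138430] = 0.380901
  V(1,1) = exp(-r*dt) * [p*0.138430 + (1-p)*0.000000] = 0.067800
  V(0,0) = exp(-r*dt) * [p*0.380901 + (1-p)*0.067800] = 0.221098

Answer: Price = V(0,0) = 0.2211


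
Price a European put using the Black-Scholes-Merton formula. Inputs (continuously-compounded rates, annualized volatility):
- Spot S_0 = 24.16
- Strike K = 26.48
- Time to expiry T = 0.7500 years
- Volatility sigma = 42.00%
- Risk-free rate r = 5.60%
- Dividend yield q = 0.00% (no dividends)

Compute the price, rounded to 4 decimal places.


d1 = (ln(S/K) + (r - q + 0.5*sigma^2) * T) / (sigma * sqrt(T)) = 0.04524953
d2 = d1 - sigma * sqrt(T) = -0.31848114
exp(-rT) = 0.95886978; exp(-qT) = 1.00000000
P = K * exp(-rT) * N(-d2) - S_0 * exp(-qT) * N(-d1)
N(-d1) = 0.48195421; N(-d2) = 0.62494000
P = 26.4800 * 0.95886978 * 0.62494000 - 24.1600 * 1.00000000 * 0.48195421 = 4.2238

Answer: Price = 4.2238


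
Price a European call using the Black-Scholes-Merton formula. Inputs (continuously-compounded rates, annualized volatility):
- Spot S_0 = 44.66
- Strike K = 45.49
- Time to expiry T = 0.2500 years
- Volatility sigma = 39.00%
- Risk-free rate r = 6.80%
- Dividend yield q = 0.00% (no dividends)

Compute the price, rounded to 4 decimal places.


d1 = (ln(S/K) + (r - q + 0.5*sigma^2) * T) / (sigma * sqrt(T)) = 0.09024731
d2 = d1 - sigma * sqrt(T) = -0.10475269
exp(-rT) = 0.98314368; exp(-qT) = 1.00000000
C = S_0 * exp(-qT) * N(d1) - K * exp(-rT) * N(d2)
N(d1) = 0.53595465; N(d2) = 0.45828602
C = 44.6600 * 1.00000000 * 0.53595465 - 45.4900 * 0.98314368 * 0.45828602 = 3.4397

Answer: Price = 3.4397


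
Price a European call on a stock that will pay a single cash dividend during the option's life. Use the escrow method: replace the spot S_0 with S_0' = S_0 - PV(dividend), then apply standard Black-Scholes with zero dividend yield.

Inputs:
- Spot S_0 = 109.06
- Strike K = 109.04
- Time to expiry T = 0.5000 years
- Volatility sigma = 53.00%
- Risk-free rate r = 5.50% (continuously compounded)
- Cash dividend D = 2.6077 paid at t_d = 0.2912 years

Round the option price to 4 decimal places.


Answer: Price = 16.0052

Derivation:
PV(D) = D * exp(-r * t_d) = 2.6077 * 0.98411157 = 2.56626775
S_0' = S_0 - PV(D) = 109.0600 - 2.56626775 = 106.49373225
d1 = (ln(S_0'/K) + (r + sigma^2/2)*T) / (sigma*sqrt(T)) = 0.19771331
d2 = d1 - sigma*sqrt(T) = -0.17705328
exp(-rT) = 0.97287468
N(d1) = 0.57836531; N(d2) = 0.42973327
C = S_0' * N(d1) - K * exp(-rT) * N(d2) = 106.49373225 * 0.57836531 - 109.0400 * 0.97287468 * 0.42973327 = 16.0052


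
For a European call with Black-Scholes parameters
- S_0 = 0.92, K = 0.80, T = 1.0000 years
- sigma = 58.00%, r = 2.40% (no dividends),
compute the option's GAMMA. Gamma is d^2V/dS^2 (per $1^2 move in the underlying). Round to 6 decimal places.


d1 = 0.5723481765; d2 = -0.0076518235
phi(d1) = 0.3386697786; exp(-qT) = 1.0000000000; exp(-rT) = 0.9762857098
Gamma = exp(-qT) * phi(d1) / (S * sigma * sqrt(T)) = 1.0000000000 * 0.3386697786 / (0.9200 * 0.5800 * 1.0000000000) = 0.634688

Answer: Gamma = 0.634688


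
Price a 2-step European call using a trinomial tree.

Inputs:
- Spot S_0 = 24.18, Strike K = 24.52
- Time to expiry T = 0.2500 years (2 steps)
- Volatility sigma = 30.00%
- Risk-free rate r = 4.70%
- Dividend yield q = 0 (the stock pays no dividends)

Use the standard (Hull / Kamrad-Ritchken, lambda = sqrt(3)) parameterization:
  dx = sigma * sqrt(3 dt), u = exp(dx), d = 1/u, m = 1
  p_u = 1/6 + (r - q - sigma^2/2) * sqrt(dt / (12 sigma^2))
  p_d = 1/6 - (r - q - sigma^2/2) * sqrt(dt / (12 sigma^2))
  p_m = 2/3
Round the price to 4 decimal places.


dt = T/N = 0.125000; dx = sigma*sqrt(3*dt) = 0.183712
u = exp(dx) = 1.201669; d = 1/u = 0.832176
p_u = 0.167347, p_m = 0.666667, p_d = 0.165986
Discount per step: exp(-r*dt) = 0.994142
Stock lattice S(k, j) with j the centered position index:
  k=0: S(0,+0) = 24.1800
  k=1: S(1,-1) = 20.1220; S(1,+0) = 24.1800; S(1,+1) = 29.0564
  k=2: S(2,-2) = 16.7450; S(2,-1) = 20.1220; S(2,+0) = 24.1800; S(2,+1) = 29.0564; S(2,+2) = 34.9161
Terminal payoffs V(N, j) = max(S_T - K, 0):
  V(2,-2) = 0.000000; V(2,-1) = 0.000000; V(2,+0) = 0.000000; V(2,+1) = 4.536365; V(2,+2) = 10.396144
Backward induction: V(k, j) = exp(-r*dt) * [p_u * V(k+1, j+1) + p_m * V(k+1, j) + p_d * V(k+1, j-1)]
  V(1,-1) = exp(-r*dt) * [p_u*0.000000 + p_m*0.000000 + p_d*0.000000] = 0.000000
  V(1,+0) = exp(-r*dt) * [p_u*4.536365 + p_m*0.000000 + p_d*0.000000] = 0.754701
  V(1,+1) = exp(-r*dt) * [p_u*10.396144 + p_m*4.536365 + p_d*0.000000] = 4.736101
  V(0,+0) = exp(-r*dt) * [p_u*4.736101 + p_m*0.754701 + p_d*0.000000] = 1.288117

Answer: Price = V(0,0) = 1.2881


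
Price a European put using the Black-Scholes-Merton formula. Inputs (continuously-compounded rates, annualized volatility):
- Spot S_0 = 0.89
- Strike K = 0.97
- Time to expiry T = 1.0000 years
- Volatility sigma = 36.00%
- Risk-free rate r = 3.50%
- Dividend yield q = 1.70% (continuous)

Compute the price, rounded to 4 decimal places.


Answer: Price = 0.1625

Derivation:
d1 = (ln(S/K) + (r - q + 0.5*sigma^2) * T) / (sigma * sqrt(T)) = -0.00909614
d2 = d1 - sigma * sqrt(T) = -0.36909614
exp(-rT) = 0.96560542; exp(-qT) = 0.98314368
P = K * exp(-rT) * N(-d2) - S_0 * exp(-qT) * N(-d1)
N(-d1) = 0.50362878; N(-d2) = 0.64397197
P = 0.9700 * 0.96560542 * 0.64397197 - 0.8900 * 0.98314368 * 0.50362878 = 0.1625


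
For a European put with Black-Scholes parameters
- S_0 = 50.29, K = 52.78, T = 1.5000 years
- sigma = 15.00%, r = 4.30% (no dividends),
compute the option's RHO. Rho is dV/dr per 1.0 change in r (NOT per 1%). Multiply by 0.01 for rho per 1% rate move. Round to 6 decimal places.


d1 = 0.1798955297; d2 = -0.0038162010
phi(d1) = 0.3925388625; exp(-qT) = 1.0000000000; exp(-rT) = 0.9375361143
N(-d2) = 0.5015224402
Rho = -K*T*exp(-rT)*N(-d2) = -52.7800 * 1.5000 * 0.9375361143 * 0.5015224402 = -37.225370

Answer: Rho = -37.225370


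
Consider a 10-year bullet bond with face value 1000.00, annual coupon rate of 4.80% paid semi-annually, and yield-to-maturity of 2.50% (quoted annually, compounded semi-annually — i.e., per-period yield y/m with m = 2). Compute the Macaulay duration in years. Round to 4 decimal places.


Coupon per period c = face * coupon_rate / m = 24.000000
Periods per year m = 2; per-period yield y/m = 0.012500
Number of cashflows N = 20
Cashflows (t years, CF_t, discount factor 1/(1+y/m)^(m*t), PV):
  t = 0.5000: CF_t = 24.000000, DF = 0.987654, PV = 23.703704
  t = 1.0000: CF_t = 24.000000, DF = 0.975461, PV = 23.411065
  t = 1.5000: CF_t = 24.000000, DF = 0.963418, PV = 23.122040
  t = 2.0000: CF_t = 24.000000, DF = 0.951524, PV = 22.836583
  t = 2.5000: CF_t = 24.000000, DF = 0.939777, PV = 22.554649
  t = 3.0000: CF_t = 24.000000, DF = 0.928175, PV = 22.276197
  t = 3.5000: CF_t = 24.000000, DF = 0.916716, PV = 22.001182
  t = 4.0000: CF_t = 24.000000, DF = 0.905398, PV = 21.729563
  t = 4.5000: CF_t = 24.000000, DF = 0.894221, PV = 21.461297
  t = 5.0000: CF_t = 24.000000, DF = 0.883181, PV = 21.196342
  t = 5.5000: CF_t = 24.000000, DF = 0.872277, PV = 20.934659
  t = 6.0000: CF_t = 24.000000, DF = 0.861509, PV = 20.676206
  t = 6.5000: CF_t = 24.000000, DF = 0.850873, PV = 20.420945
  t = 7.0000: CF_t = 24.000000, DF = 0.840368, PV = 20.168834
  t = 7.5000: CF_t = 24.000000, DF = 0.829993, PV = 19.919836
  t = 8.0000: CF_t = 24.000000, DF = 0.819746, PV = 19.673912
  t = 8.5000: CF_t = 24.000000, DF = 0.809626, PV = 19.431025
  t = 9.0000: CF_t = 24.000000, DF = 0.799631, PV = 19.191135
  t = 9.5000: CF_t = 24.000000, DF = 0.789759, PV = 18.954208
  t = 10.0000: CF_t = 1024.000000, DF = 0.780009, PV = 798.728753
Price P = sum_t PV_t = 1202.392136
Macaulay numerator sum_t t * PV_t:
  t * PV_t at t = 0.5000: 11.851852
  t * PV_t at t = 1.0000: 23.411065
  t * PV_t at t = 1.5000: 34.683060
  t * PV_t at t = 2.0000: 45.673165
  t * PV_t at t = 2.5000: 56.386624
  t * PV_t at t = 3.0000: 66.828591
  t * PV_t at t = 3.5000: 77.004138
  t * PV_t at t = 4.0000: 86.918251
  t * PV_t at t = 4.5000: 96.575834
  t * PV_t at t = 5.0000: 105.981711
  t * PV_t at t = 5.5000: 115.140624
  t * PV_t at t = 6.0000: 124.057238
  t * PV_t at t = 6.5000: 132.736140
  t * PV_t at t = 7.0000: 141.181839
  t * PV_t at t = 7.5000: 149.398772
  t * PV_t at t = 8.0000: 157.391299
  t * PV_t at t = 8.5000: 165.163708
  t * PV_t at t = 9.0000: 172.720218
  t * PV_t at t = 9.5000: 180.064973
  t * PV_t at t = 10.0000: 7987.287535
Macaulay duration D = (sum_t t * PV_t) / P = 9930.456638 / 1202.392136 = 8.258917

Answer: Macaulay duration = 8.2589 years


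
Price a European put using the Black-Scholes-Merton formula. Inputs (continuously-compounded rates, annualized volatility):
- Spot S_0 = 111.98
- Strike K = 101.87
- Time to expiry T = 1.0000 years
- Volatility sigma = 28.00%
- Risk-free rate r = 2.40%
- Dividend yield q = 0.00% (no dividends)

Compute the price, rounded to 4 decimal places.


d1 = (ln(S/K) + (r - q + 0.5*sigma^2) * T) / (sigma * sqrt(T)) = 0.56365283
d2 = d1 - sigma * sqrt(T) = 0.28365283
exp(-rT) = 0.97628571; exp(-qT) = 1.00000000
P = K * exp(-rT) * N(-d2) - S_0 * exp(-qT) * N(-d1)
N(-d1) = 0.28649521; N(-d2) = 0.38833822
P = 101.8700 * 0.97628571 * 0.38833822 - 111.9800 * 1.00000000 * 0.28649521 = 6.5401

Answer: Price = 6.5401


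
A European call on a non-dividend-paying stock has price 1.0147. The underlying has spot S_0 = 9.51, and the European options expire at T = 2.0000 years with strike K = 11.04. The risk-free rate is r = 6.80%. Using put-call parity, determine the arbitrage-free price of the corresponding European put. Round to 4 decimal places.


Answer: Put price = 1.1409

Derivation:
Put-call parity: C - P = S_0 * exp(-qT) - K * exp(-rT).
S_0 * exp(-qT) = 9.5100 * 1.00000000 = 9.51000000
K * exp(-rT) = 11.0400 * 0.87284263 = 9.63618266
P = C - S*exp(-qT) + K*exp(-rT)
P = 1.0147 - 9.51000000 + 9.63618266 = 1.1409


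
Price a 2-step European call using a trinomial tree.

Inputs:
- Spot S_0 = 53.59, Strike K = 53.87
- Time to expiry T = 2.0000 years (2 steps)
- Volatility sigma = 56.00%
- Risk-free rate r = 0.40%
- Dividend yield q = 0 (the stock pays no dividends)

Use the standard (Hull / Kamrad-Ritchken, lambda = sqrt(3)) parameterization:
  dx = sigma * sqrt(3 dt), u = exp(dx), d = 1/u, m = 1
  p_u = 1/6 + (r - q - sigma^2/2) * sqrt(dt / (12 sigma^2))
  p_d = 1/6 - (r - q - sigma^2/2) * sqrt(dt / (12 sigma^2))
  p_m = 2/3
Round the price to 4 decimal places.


Answer: Price = V(0,0) = 12.6172

Derivation:
dt = T/N = 1.000000; dx = sigma*sqrt(3*dt) = 0.969948
u = exp(dx) = 2.637808; d = 1/u = 0.379103
p_u = 0.087900, p_m = 0.666667, p_d = 0.245434
Discount per step: exp(-r*dt) = 0.996008
Stock lattice S(k, j) with j the centered position index:
  k=0: S(0,+0) = 53.5900
  k=1: S(1,-1) = 20.3161; S(1,+0) = 53.5900; S(1,+1) = 141.3602
  k=2: S(2,-2) = 7.7019; S(2,-1) = 20.3161; S(2,+0) = 53.5900; S(2,+1) = 141.3602; S(2,+2) = 372.8810
Terminal payoffs V(N, j) = max(S_T - K, 0):
  V(2,-2) = 0.000000; V(2,-1) = 0.000000; V(2,+0) = 0.000000; V(2,+1) = 87.490157; V(2,+2) = 319.011020
Backward induction: V(k, j) = exp(-r*dt) * [p_u * V(k+1, j+1) + p_m * V(k+1, j) + p_d * V(k+1, j-1)]
  V(1,-1) = exp(-r*dt) * [p_u*0.000000 + p_m*0.000000 + p_d*0.000000] = 0.000000
  V(1,+0) = exp(-r*dt) * [p_u*87.490157 + p_m*0.000000 + p_d*0.000000] = 7.659649
  V(1,+1) = exp(-r*dt) * [p_u*319.011020 + p_m*87.490157 + p_d*0.000000] = 86.022929
  V(0,+0) = exp(-r*dt) * [p_u*86.022929 + p_m*7.659649 + p_d*0.000000] = 12.617243


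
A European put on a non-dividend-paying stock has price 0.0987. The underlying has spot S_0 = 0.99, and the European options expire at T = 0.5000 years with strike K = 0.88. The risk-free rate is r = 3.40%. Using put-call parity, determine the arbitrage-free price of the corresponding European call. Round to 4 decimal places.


Answer: Call price = 0.2235

Derivation:
Put-call parity: C - P = S_0 * exp(-qT) - K * exp(-rT).
S_0 * exp(-qT) = 0.9900 * 1.00000000 = 0.99000000
K * exp(-rT) = 0.8800 * 0.98314368 = 0.86516644
C = P + S*exp(-qT) - K*exp(-rT)
C = 0.0987 + 0.99000000 - 0.86516644 = 0.2235


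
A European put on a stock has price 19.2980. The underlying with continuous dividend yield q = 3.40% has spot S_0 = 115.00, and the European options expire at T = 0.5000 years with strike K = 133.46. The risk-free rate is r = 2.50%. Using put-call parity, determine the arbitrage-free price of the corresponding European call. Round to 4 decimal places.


Put-call parity: C - P = S_0 * exp(-qT) - K * exp(-rT).
S_0 * exp(-qT) = 115.0000 * 0.98314368 = 113.06152373
K * exp(-rT) = 133.4600 * 0.98757780 = 131.80213325
C = P + S*exp(-qT) - K*exp(-rT)
C = 19.2980 + 113.06152373 - 131.80213325 = 0.5574

Answer: Call price = 0.5574


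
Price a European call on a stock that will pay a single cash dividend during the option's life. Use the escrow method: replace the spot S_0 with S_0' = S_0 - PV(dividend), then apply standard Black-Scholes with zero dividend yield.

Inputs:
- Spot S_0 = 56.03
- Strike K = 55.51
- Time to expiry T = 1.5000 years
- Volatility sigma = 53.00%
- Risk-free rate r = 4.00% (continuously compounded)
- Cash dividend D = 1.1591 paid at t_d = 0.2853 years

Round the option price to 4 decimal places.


PV(D) = D * exp(-r * t_d) = 1.1591 * 0.98865287 = 1.14594754
S_0' = S_0 - PV(D) = 56.0300 - 1.14594754 = 54.88405246
d1 = (ln(S_0'/K) + (r + sigma^2/2)*T) / (sigma*sqrt(T)) = 0.39952046
d2 = d1 - sigma*sqrt(T) = -0.24959432
exp(-rT) = 0.94176453
N(d1) = 0.65524513; N(d2) = 0.40145055
C = S_0' * N(d1) - K * exp(-rT) * N(d2) = 54.88405246 * 0.65524513 - 55.5100 * 0.94176453 * 0.40145055 = 14.9757

Answer: Price = 14.9757


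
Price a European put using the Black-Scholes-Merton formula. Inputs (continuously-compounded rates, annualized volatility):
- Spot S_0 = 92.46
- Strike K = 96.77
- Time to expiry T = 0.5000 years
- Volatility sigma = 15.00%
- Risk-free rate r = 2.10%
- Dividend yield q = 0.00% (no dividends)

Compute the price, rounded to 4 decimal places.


Answer: Price = 5.8452

Derivation:
d1 = (ln(S/K) + (r - q + 0.5*sigma^2) * T) / (sigma * sqrt(T)) = -0.27752442
d2 = d1 - sigma * sqrt(T) = -0.38359044
exp(-rT) = 0.98955493; exp(-qT) = 1.00000000
P = K * exp(-rT) * N(-d2) - S_0 * exp(-qT) * N(-d1)
N(-d1) = 0.60931127; N(-d2) = 0.64935899
P = 96.7700 * 0.98955493 * 0.64935899 - 92.4600 * 1.00000000 * 0.60931127 = 5.8452


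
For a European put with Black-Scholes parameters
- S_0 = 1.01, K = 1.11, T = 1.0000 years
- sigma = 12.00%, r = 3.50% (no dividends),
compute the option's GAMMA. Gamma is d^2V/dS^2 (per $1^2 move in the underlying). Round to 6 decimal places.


Answer: Gamma = 2.994350

Derivation:
d1 = -0.4350807039; d2 = -0.5550807039
phi(d1) = 0.3629151776; exp(-qT) = 1.0000000000; exp(-rT) = 0.9656054163
Gamma = exp(-qT) * phi(d1) / (S * sigma * sqrt(T)) = 1.0000000000 * 0.3629151776 / (1.0100 * 0.1200 * 1.0000000000) = 2.994350


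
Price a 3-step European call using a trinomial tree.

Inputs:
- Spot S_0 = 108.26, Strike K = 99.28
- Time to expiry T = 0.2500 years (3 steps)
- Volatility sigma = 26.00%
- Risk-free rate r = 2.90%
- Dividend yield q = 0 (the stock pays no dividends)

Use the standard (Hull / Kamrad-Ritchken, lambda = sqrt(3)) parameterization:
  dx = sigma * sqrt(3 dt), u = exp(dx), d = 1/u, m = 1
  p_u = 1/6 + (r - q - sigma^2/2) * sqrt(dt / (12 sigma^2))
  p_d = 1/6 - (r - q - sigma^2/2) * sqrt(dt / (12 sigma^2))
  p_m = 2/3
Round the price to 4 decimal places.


Answer: Price = V(0,0) = 11.7055

Derivation:
dt = T/N = 0.083333; dx = sigma*sqrt(3*dt) = 0.130000
u = exp(dx) = 1.138828; d = 1/u = 0.878095
p_u = 0.165128, p_m = 0.666667, p_d = 0.168205
Discount per step: exp(-r*dt) = 0.997586
Stock lattice S(k, j) with j the centered position index:
  k=0: S(0,+0) = 108.2600
  k=1: S(1,-1) = 95.0626; S(1,+0) = 108.2600; S(1,+1) = 123.2896
  k=2: S(2,-2) = 83.4740; S(2,-1) = 95.0626; S(2,+0) = 108.2600; S(2,+1) = 123.2896; S(2,+2) = 140.4057
  k=3: S(3,-3) = 73.2982; S(3,-2) = 83.4740; S(3,-1) = 95.0626; S(3,+0) = 108.2600; S(3,+1) = 123.2896; S(3,+2) = 140.4057; S(3,+3) = 159.8979
Terminal payoffs V(N, j) = max(S_T - K, 0):
  V(3,-3) = 0.000000; V(3,-2) = 0.000000; V(3,-1) = 0.000000; V(3,+0) = 8.980000; V(3,+1) = 24.009561; V(3,+2) = 41.125651; V(3,+3) = 60.617941
Backward induction: V(k, j) = exp(-r*dt) * [p_u * V(k+1, j+1) + p_m * V(k+1, j) + p_d * V(k+1, j-1)]
  V(2,-2) = exp(-r*dt) * [p_u*0.000000 + p_m*0.000000 + p_d*0.000000] = 0.000000
  V(2,-1) = exp(-r*dt) * [p_u*8.980000 + p_m*0.000000 + p_d*0.000000] = 1.479272
  V(2,+0) = exp(-r*dt) * [p_u*24.009561 + p_m*8.980000 + p_d*0.000000] = 9.927302
  V(2,+1) = exp(-r*dt) * [p_u*41.125651 + p_m*24.009561 + p_d*8.980000] = 24.249188
  V(2,+2) = exp(-r*dt) * [p_u*60.617941 + p_m*41.125651 + p_d*24.009561] = 41.365277
  V(1,-1) = exp(-r*dt) * [p_u*9.927302 + p_m*1.479272 + p_d*0.000000] = 2.619122
  V(1,+0) = exp(-r*dt) * [p_u*24.249188 + p_m*9.927302 + p_d*1.479272] = 10.845007
  V(1,+1) = exp(-r*dt) * [p_u*41.365277 + p_m*24.249188 + p_d*9.927302] = 24.606983
  V(0,+0) = exp(-r*dt) * [p_u*24.606983 + p_m*10.845007 + p_d*2.619122] = 11.705539
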